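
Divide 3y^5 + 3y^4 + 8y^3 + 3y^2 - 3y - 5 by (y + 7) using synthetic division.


Synthetic division with c = -7. Coefficients: 3, 3, 8, 3, -3, -5
Bring down 3.
  3 * -7 = -21; -21 + 3 = -18
  -18 * -7 = 126; 126 + 8 = 134
  134 * -7 = -938; -938 + 3 = -935
  -935 * -7 = 6545; 6545 - 3 = 6542
  6542 * -7 = -45794; -45794 - 5 = -45799
Quotient: 3y^4 - 18y^3 + 134y^2 - 935y + 6542, Remainder: -45799


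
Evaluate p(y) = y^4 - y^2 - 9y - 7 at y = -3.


Using direct substitution:
  1 * (-3)^4 = 81
  0 * (-3)^3 = 0
  -1 * (-3)^2 = -9
  -9 * (-3)^1 = 27
  constant: -7
Sum = 81 + 0 - 9 + 27 - 7 = 92


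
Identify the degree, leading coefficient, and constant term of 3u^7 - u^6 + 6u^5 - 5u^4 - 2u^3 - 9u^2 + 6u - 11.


Highest power of u is 7, with coefficient 3. Constant term is -11.
Degree = 7, leading coefficient = 3, constant term = -11


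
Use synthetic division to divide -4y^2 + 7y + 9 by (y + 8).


Synthetic division with c = -8. Coefficients: -4, 7, 9
Bring down -4.
  -4 * -8 = 32; 32 + 7 = 39
  39 * -8 = -312; -312 + 9 = -303
Quotient: -4y + 39, Remainder: -303


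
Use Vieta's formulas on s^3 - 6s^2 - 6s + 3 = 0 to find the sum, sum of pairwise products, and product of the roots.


Monic cubic s^3+bs^2+cs+d=0: sum=-b, pairwise sum=c, product=-d.
b=-6, c=-6, d=3
r1+r2+r3 = 6
r1r2+r1r3+r2r3 = -6
r1r2r3 = -3


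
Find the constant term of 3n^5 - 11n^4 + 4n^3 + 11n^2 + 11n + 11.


Read off the constant term: 11


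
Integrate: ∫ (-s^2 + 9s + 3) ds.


Reverse power rule on each term:
  ∫ -s^2 ds = -(1/3)s^3
  ∫ 9s ds = (9/2)s^2
  ∫ 3 ds = 3s
F(s) = -(1/3)s^3 + (9/2)s^2 + 3s + C


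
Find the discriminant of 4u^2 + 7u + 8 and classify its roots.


D = b^2 - 4ac = (7)^2 - 4(4)(8) = 49 - 128 = -79
Since D < 0: two complex conjugate roots (no real roots)


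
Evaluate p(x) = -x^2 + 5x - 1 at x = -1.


Using direct substitution:
  -1 * (-1)^2 = -1
  5 * (-1)^1 = -5
  constant: -1
Sum = -1 - 5 - 1 = -7


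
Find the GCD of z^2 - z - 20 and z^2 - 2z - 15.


Factor each:
  z^2 - z - 20 = (z - 5)(z + 4)
  z^2 - 2z - 15 = (z - 5)(z + 3)
Common monic factor: z - 5


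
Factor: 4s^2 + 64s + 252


Roots satisfy r1 + r2 = -b/a = -16 and r1*r2 = c/a = 63.
So r1 = -7, r2 = -9.
4s^2 + 64s + 252 = 4(s - r1)(s - r2) = 4(s + 7)(s + 9)


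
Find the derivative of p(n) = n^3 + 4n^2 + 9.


Apply the power rule term by term:
  d/dn(n^3) = 3n^2
  d/dn(4n^2) = 8n
  d/dn(9) = 0
p'(n) = 3n^2 + 8n


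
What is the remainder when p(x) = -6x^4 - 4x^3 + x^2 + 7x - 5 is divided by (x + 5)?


By the Remainder Theorem, the remainder equals p(-5):
  -6*(-5)^4 = -3750
  -4*(-5)^3 = 500
  1*(-5)^2 = 25
  7*(-5)^1 = -35
  constant: -5
Sum: -3750 + 500 + 25 - 35 - 5 = -3265


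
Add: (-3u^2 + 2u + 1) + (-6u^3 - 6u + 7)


Align terms by degree and add:
  -3u^2 + 2u + 1
  -6u^3 - 6u + 7
= -6u^3 - 3u^2 - 4u + 8


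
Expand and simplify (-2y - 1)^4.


Expand (-2y - 1)^4 by repeated multiplication:
  (-2y - 1)^2 = 4y^2 + 4y + 1
  (-2y - 1)^3 = -8y^3 - 12y^2 - 6y - 1
= 16y^4 + 32y^3 + 24y^2 + 8y + 1


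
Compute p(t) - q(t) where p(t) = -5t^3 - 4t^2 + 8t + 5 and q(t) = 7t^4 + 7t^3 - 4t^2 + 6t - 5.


Distribute the minus sign:
  (-5t^3 - 4t^2 + 8t + 5)
- (7t^4 + 7t^3 - 4t^2 + 6t - 5)
Negate second polynomial: -7t^4 - 7t^3 + 4t^2 - 6t + 5
Add: -7t^4 - 12t^3 + 2t + 10


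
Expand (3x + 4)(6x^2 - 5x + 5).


Distribute each term of the first polynomial:
  (3x)(6x^2 - 5x + 5) = 18x^3 - 15x^2 + 15x
  (4)(6x^2 - 5x + 5) = 24x^2 - 20x + 20
Sum: 18x^3 + 9x^2 - 5x + 20


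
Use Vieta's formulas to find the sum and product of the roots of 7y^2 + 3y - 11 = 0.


For ay^2+by+c=0: sum = -b/a, product = c/a.
a=7, b=3, c=-11
Sum = -(3)/7 = -3/7
Product = (-11)/7 = -11/7


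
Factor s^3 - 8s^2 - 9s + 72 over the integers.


Try integer roots (divisors of 72). s=3: p(3)=0.
Divide out (s - 3): quotient is s^2 - 5s - 24.
Factor the quadratic: (s - 8)(s + 3)
Result: (s - 3)(s - 8)(s + 3)


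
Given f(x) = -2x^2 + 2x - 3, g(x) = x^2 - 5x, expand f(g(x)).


Substitute g(x) into f:
f(g(x)) = -2*(x^2 - 5x)^2 + 2*(x^2 - 5x) + (-3)
(x^2 - 5x)^2 = x^4 - 10x^3 + 25x^2
Expand and combine: -2x^4 + 20x^3 - 48x^2 - 10x - 3


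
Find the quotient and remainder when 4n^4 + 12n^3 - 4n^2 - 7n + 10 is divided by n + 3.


(4n^4 + 12n^3 - 4n^2 - 7n + 10) / (n + 3)
Step 1: 4n^3 * (n + 3) = 4n^4 + 12n^3; subtract.
Step 2: 0 * (n + 3) = 0; subtract.
Step 3: -4n * (n + 3) = -4n^2 - 12n; subtract.
Step 4: 5 * (n + 3) = 5n + 15; subtract.
Quotient: 4n^3 - 4n + 5, Remainder: -5


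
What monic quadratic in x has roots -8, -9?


p(x) = (x + 8)(x + 9)
Expand: x^2 + 17x + 72


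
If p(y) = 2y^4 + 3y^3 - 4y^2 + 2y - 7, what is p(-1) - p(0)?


p(-1) = -14
p(0) = -7
p(-1) - p(0) = -14 + 7 = -7


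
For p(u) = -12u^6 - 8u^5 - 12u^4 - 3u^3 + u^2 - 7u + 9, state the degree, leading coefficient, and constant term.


Highest power of u is 6, with coefficient -12. Constant term is 9.
Degree = 6, leading coefficient = -12, constant term = 9


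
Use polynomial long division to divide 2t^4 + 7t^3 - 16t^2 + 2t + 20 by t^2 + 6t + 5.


(2t^4 + 7t^3 - 16t^2 + 2t + 20) / (t^2 + 6t + 5)
Step 1: 2t^2 * (t^2 + 6t + 5) = 2t^4 + 12t^3 + 10t^2; subtract.
Step 2: -5t * (t^2 + 6t + 5) = -5t^3 - 30t^2 - 25t; subtract.
Step 3: 4 * (t^2 + 6t + 5) = 4t^2 + 24t + 20; subtract.
Quotient: 2t^2 - 5t + 4, Remainder: 3t


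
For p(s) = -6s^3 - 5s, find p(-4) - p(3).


p(-4) = 404
p(3) = -177
p(-4) - p(3) = 404 + 177 = 581


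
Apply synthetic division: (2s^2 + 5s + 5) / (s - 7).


Synthetic division with c = 7. Coefficients: 2, 5, 5
Bring down 2.
  2 * 7 = 14; 14 + 5 = 19
  19 * 7 = 133; 133 + 5 = 138
Quotient: 2s + 19, Remainder: 138


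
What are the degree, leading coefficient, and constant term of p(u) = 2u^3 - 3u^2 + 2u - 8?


Highest power of u is 3, with coefficient 2. Constant term is -8.
Degree = 3, leading coefficient = 2, constant term = -8


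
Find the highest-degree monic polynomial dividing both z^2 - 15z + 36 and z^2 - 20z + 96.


Factor each:
  z^2 - 15z + 36 = (z - 12)(z - 3)
  z^2 - 20z + 96 = (z - 12)(z - 8)
Common monic factor: z - 12


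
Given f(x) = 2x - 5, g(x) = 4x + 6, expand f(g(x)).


Substitute g(x) into f:
f(g(x)) = 2*(4x + 6) + (-5)
Expand and combine: 8x + 7


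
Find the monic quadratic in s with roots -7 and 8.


p(s) = (s + 7)(s - 8)
Expand: s^2 - s - 56


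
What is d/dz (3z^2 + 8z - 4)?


Apply the power rule term by term:
  d/dz(3z^2) = 6z
  d/dz(8z) = 8
  d/dz(-4) = 0
p'(z) = 6z + 8


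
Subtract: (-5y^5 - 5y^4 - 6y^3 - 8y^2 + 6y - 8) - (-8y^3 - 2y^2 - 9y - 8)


Distribute the minus sign:
  (-5y^5 - 5y^4 - 6y^3 - 8y^2 + 6y - 8)
- (-8y^3 - 2y^2 - 9y - 8)
Negate second polynomial: 8y^3 + 2y^2 + 9y + 8
Add: -5y^5 - 5y^4 + 2y^3 - 6y^2 + 15y


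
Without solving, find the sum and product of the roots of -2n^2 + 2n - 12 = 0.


For an^2+bn+c=0: sum = -b/a, product = c/a.
a=-2, b=2, c=-12
Sum = -(2)/-2 = 1
Product = (-12)/-2 = 6


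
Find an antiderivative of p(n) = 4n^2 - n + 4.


Reverse power rule on each term:
  ∫ 4n^2 dn = (4/3)n^3
  ∫ -n dn = -(1/2)n^2
  ∫ 4 dn = 4n
F(n) = (4/3)n^3 - (1/2)n^2 + 4n + C


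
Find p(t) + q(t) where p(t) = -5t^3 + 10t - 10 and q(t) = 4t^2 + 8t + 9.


Align terms by degree and add:
  -5t^3 + 10t - 10
+ 4t^2 + 8t + 9
= -5t^3 + 4t^2 + 18t - 1


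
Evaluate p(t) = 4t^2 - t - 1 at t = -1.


Using direct substitution:
  4 * (-1)^2 = 4
  -1 * (-1)^1 = 1
  constant: -1
Sum = 4 + 1 - 1 = 4


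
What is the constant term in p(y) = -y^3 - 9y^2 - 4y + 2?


Read off the constant term: 2


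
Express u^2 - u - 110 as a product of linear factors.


Roots satisfy r1 + r2 = -b/a = 1 and r1*r2 = c/a = -110.
So r1 = -10, r2 = 11.
u^2 - u - 110 = (u - r1)(u - r2) = (u + 10)(u - 11)


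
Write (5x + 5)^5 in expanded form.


Expand (5x + 5)^5 by repeated multiplication:
  (5x + 5)^2 = 25x^2 + 50x + 25
  (5x + 5)^3 = 125x^3 + 375x^2 + 375x + 125
  (5x + 5)^4 = 625x^4 + 2500x^3 + 3750x^2 + 2500x + 625
= 3125x^5 + 15625x^4 + 31250x^3 + 31250x^2 + 15625x + 3125


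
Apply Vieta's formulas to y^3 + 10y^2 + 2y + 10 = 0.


Monic cubic y^3+by^2+cy+d=0: sum=-b, pairwise sum=c, product=-d.
b=10, c=2, d=10
r1+r2+r3 = -10
r1r2+r1r3+r2r3 = 2
r1r2r3 = -10


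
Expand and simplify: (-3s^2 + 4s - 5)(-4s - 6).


Distribute each term of the first polynomial:
  (-3s^2)(-4s - 6) = 12s^3 + 18s^2
  (4s)(-4s - 6) = -16s^2 - 24s
  (-5)(-4s - 6) = 20s + 30
Sum: 12s^3 + 2s^2 - 4s + 30


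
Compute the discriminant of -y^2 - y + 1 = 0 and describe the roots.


D = b^2 - 4ac = (-1)^2 - 4(-1)(1) = 1 + 4 = 5
Since D > 0: two distinct irrational roots


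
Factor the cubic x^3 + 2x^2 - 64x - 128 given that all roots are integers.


Try integer roots (divisors of -128). x=8: p(8)=0.
Divide out (x - 8): quotient is x^2 + 10x + 16.
Factor the quadratic: (x + 8)(x + 2)
Result: (x - 8)(x + 8)(x + 2)


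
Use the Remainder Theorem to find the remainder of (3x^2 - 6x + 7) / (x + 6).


By the Remainder Theorem, the remainder equals p(-6):
  3*(-6)^2 = 108
  -6*(-6)^1 = 36
  constant: 7
Sum: 108 + 36 + 7 = 151


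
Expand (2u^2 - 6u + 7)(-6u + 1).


Distribute each term of the first polynomial:
  (2u^2)(-6u + 1) = -12u^3 + 2u^2
  (-6u)(-6u + 1) = 36u^2 - 6u
  (7)(-6u + 1) = -42u + 7
Sum: -12u^3 + 38u^2 - 48u + 7


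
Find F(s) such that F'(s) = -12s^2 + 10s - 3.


Reverse power rule on each term:
  ∫ -12s^2 ds = -4s^3
  ∫ 10s ds = 5s^2
  ∫ -3 ds = -3s
F(s) = -4s^3 + 5s^2 - 3s + C


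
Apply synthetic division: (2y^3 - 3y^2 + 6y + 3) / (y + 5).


Synthetic division with c = -5. Coefficients: 2, -3, 6, 3
Bring down 2.
  2 * -5 = -10; -10 - 3 = -13
  -13 * -5 = 65; 65 + 6 = 71
  71 * -5 = -355; -355 + 3 = -352
Quotient: 2y^2 - 13y + 71, Remainder: -352


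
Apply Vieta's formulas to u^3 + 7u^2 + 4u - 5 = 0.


Monic cubic u^3+bu^2+cu+d=0: sum=-b, pairwise sum=c, product=-d.
b=7, c=4, d=-5
r1+r2+r3 = -7
r1r2+r1r3+r2r3 = 4
r1r2r3 = 5


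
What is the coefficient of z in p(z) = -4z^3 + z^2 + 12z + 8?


Read off the coefficient of z: 12


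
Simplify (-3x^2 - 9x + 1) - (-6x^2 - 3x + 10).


Distribute the minus sign:
  (-3x^2 - 9x + 1)
- (-6x^2 - 3x + 10)
Negate second polynomial: 6x^2 + 3x - 10
Add: 3x^2 - 6x - 9


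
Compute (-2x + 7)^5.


Expand (-2x + 7)^5 by repeated multiplication:
  (-2x + 7)^2 = 4x^2 - 28x + 49
  (-2x + 7)^3 = -8x^3 + 84x^2 - 294x + 343
  (-2x + 7)^4 = 16x^4 - 224x^3 + 1176x^2 - 2744x + 2401
= -32x^5 + 560x^4 - 3920x^3 + 13720x^2 - 24010x + 16807


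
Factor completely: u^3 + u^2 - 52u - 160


Try integer roots (divisors of -160). u=8: p(8)=0.
Divide out (u - 8): quotient is u^2 + 9u + 20.
Factor the quadratic: (u + 5)(u + 4)
Result: (u - 8)(u + 5)(u + 4)


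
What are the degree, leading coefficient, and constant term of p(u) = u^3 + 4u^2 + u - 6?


Highest power of u is 3, with coefficient 1. Constant term is -6.
Degree = 3, leading coefficient = 1, constant term = -6


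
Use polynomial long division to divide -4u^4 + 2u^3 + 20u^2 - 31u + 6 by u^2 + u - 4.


(-4u^4 + 2u^3 + 20u^2 - 31u + 6) / (u^2 + u - 4)
Step 1: -4u^2 * (u^2 + u - 4) = -4u^4 - 4u^3 + 16u^2; subtract.
Step 2: 6u * (u^2 + u - 4) = 6u^3 + 6u^2 - 24u; subtract.
Step 3: -2 * (u^2 + u - 4) = -2u^2 - 2u + 8; subtract.
Quotient: -4u^2 + 6u - 2, Remainder: -5u - 2


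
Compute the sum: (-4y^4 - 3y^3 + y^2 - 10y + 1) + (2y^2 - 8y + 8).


Align terms by degree and add:
  -4y^4 - 3y^3 + y^2 - 10y + 1
+ 2y^2 - 8y + 8
= -4y^4 - 3y^3 + 3y^2 - 18y + 9


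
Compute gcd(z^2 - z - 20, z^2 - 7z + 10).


Factor each:
  z^2 - z - 20 = (z - 5)(z + 4)
  z^2 - 7z + 10 = (z - 5)(z - 2)
Common monic factor: z - 5


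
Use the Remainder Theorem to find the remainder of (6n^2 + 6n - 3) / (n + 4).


By the Remainder Theorem, the remainder equals p(-4):
  6*(-4)^2 = 96
  6*(-4)^1 = -24
  constant: -3
Sum: 96 - 24 - 3 = 69


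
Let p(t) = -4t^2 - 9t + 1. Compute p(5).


Using direct substitution:
  -4 * (5)^2 = -100
  -9 * (5)^1 = -45
  constant: 1
Sum = -100 - 45 + 1 = -144


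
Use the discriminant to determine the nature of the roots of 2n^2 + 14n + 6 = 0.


D = b^2 - 4ac = (14)^2 - 4(2)(6) = 196 - 48 = 148
Since D > 0: two distinct irrational roots


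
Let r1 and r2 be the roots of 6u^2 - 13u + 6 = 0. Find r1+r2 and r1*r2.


For au^2+bu+c=0: sum = -b/a, product = c/a.
a=6, b=-13, c=6
Sum = -(-13)/6 = 13/6
Product = (6)/6 = 1


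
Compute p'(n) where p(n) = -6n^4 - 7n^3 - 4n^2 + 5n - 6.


Apply the power rule term by term:
  d/dn(-6n^4) = -24n^3
  d/dn(-7n^3) = -21n^2
  d/dn(-4n^2) = -8n
  d/dn(5n) = 5
  d/dn(-6) = 0
p'(n) = -24n^3 - 21n^2 - 8n + 5


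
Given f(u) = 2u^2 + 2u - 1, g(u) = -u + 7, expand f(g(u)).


Substitute g(u) into f:
f(g(u)) = 2*(-u + 7)^2 + 2*(-u + 7) + (-1)
(-u + 7)^2 = u^2 - 14u + 49
Expand and combine: 2u^2 - 30u + 111


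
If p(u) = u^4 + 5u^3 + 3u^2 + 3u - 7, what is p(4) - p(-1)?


p(4) = 629
p(-1) = -11
p(4) - p(-1) = 629 + 11 = 640


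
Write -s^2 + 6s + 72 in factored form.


Roots satisfy r1 + r2 = -b/a = 6 and r1*r2 = c/a = -72.
So r1 = -6, r2 = 12.
-s^2 + 6s + 72 = -(s - r1)(s - r2) = -(s + 6)(s - 12)


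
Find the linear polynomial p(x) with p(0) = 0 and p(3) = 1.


p(x) = mx + b. Using p(0)=0, p(3)=1:
m = (0 - 1)/(0 - 3) = -1/-3 = 1/3
b = 0 - m*(0) = 0 = 0
p(x) = (1/3)x


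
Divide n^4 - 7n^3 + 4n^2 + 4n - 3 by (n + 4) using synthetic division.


Synthetic division with c = -4. Coefficients: 1, -7, 4, 4, -3
Bring down 1.
  1 * -4 = -4; -4 - 7 = -11
  -11 * -4 = 44; 44 + 4 = 48
  48 * -4 = -192; -192 + 4 = -188
  -188 * -4 = 752; 752 - 3 = 749
Quotient: n^3 - 11n^2 + 48n - 188, Remainder: 749


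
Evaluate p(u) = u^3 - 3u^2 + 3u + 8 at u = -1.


Using direct substitution:
  1 * (-1)^3 = -1
  -3 * (-1)^2 = -3
  3 * (-1)^1 = -3
  constant: 8
Sum = -1 - 3 - 3 + 8 = 1


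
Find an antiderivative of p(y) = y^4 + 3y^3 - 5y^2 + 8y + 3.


Reverse power rule on each term:
  ∫ y^4 dy = (1/5)y^5
  ∫ 3y^3 dy = (3/4)y^4
  ∫ -5y^2 dy = -(5/3)y^3
  ∫ 8y dy = 4y^2
  ∫ 3 dy = 3y
F(y) = (1/5)y^5 + (3/4)y^4 - (5/3)y^3 + 4y^2 + 3y + C


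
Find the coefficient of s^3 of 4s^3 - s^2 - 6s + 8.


Read off the coefficient of s^3: 4


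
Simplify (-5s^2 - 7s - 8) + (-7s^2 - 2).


Align terms by degree and add:
  -5s^2 - 7s - 8
  -7s^2 - 2
= -12s^2 - 7s - 10


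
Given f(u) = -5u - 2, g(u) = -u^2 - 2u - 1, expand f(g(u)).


Substitute g(u) into f:
f(g(u)) = -5*(-u^2 - 2u - 1) + (-2)
Expand and combine: 5u^2 + 10u + 3


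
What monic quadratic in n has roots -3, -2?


p(n) = (n + 3)(n + 2)
Expand: n^2 + 5n + 6


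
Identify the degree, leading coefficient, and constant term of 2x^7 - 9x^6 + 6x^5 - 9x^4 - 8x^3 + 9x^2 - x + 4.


Highest power of x is 7, with coefficient 2. Constant term is 4.
Degree = 7, leading coefficient = 2, constant term = 4


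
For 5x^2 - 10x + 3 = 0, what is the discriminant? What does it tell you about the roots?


D = b^2 - 4ac = (-10)^2 - 4(5)(3) = 100 - 60 = 40
Since D > 0: two distinct irrational roots


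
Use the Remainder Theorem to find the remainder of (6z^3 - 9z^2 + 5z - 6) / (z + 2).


By the Remainder Theorem, the remainder equals p(-2):
  6*(-2)^3 = -48
  -9*(-2)^2 = -36
  5*(-2)^1 = -10
  constant: -6
Sum: -48 - 36 - 10 - 6 = -100


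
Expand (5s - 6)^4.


Expand (5s - 6)^4 by repeated multiplication:
  (5s - 6)^2 = 25s^2 - 60s + 36
  (5s - 6)^3 = 125s^3 - 450s^2 + 540s - 216
= 625s^4 - 3000s^3 + 5400s^2 - 4320s + 1296


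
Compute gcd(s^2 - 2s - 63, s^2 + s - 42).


Factor each:
  s^2 - 2s - 63 = (s + 7)(s - 9)
  s^2 + s - 42 = (s + 7)(s - 6)
Common monic factor: s + 7


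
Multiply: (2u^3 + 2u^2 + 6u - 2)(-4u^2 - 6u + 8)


Distribute each term of the first polynomial:
  (2u^3)(-4u^2 - 6u + 8) = -8u^5 - 12u^4 + 16u^3
  (2u^2)(-4u^2 - 6u + 8) = -8u^4 - 12u^3 + 16u^2
  (6u)(-4u^2 - 6u + 8) = -24u^3 - 36u^2 + 48u
  (-2)(-4u^2 - 6u + 8) = 8u^2 + 12u - 16
Sum: -8u^5 - 20u^4 - 20u^3 - 12u^2 + 60u - 16


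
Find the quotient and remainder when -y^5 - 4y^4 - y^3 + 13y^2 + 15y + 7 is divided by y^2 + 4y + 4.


(-y^5 - 4y^4 - y^3 + 13y^2 + 15y + 7) / (y^2 + 4y + 4)
Step 1: -y^3 * (y^2 + 4y + 4) = -y^5 - 4y^4 - 4y^3; subtract.
Step 2: 0 * (y^2 + 4y + 4) = 0; subtract.
Step 3: 3y * (y^2 + 4y + 4) = 3y^3 + 12y^2 + 12y; subtract.
Step 4: 1 * (y^2 + 4y + 4) = y^2 + 4y + 4; subtract.
Quotient: -y^3 + 3y + 1, Remainder: -y + 3


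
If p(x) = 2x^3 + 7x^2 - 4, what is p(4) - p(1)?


p(4) = 236
p(1) = 5
p(4) - p(1) = 236 - 5 = 231


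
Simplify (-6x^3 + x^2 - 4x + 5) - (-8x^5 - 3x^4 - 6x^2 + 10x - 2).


Distribute the minus sign:
  (-6x^3 + x^2 - 4x + 5)
- (-8x^5 - 3x^4 - 6x^2 + 10x - 2)
Negate second polynomial: 8x^5 + 3x^4 + 6x^2 - 10x + 2
Add: 8x^5 + 3x^4 - 6x^3 + 7x^2 - 14x + 7


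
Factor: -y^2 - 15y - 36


Roots satisfy r1 + r2 = -b/a = -15 and r1*r2 = c/a = 36.
So r1 = -3, r2 = -12.
-y^2 - 15y - 36 = -(y - r1)(y - r2) = -(y + 3)(y + 12)


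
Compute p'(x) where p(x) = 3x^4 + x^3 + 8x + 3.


Apply the power rule term by term:
  d/dx(3x^4) = 12x^3
  d/dx(x^3) = 3x^2
  d/dx(8x) = 8
  d/dx(3) = 0
p'(x) = 12x^3 + 3x^2 + 8


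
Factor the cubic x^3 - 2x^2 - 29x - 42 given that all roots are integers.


Try integer roots (divisors of -42). x=-2: p(-2)=0.
Divide out (x + 2): quotient is x^2 - 4x - 21.
Factor the quadratic: (x + 3)(x - 7)
Result: (x + 2)(x + 3)(x - 7)


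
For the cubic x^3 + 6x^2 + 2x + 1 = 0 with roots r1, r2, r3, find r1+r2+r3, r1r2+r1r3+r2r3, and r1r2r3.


Monic cubic x^3+bx^2+cx+d=0: sum=-b, pairwise sum=c, product=-d.
b=6, c=2, d=1
r1+r2+r3 = -6
r1r2+r1r3+r2r3 = 2
r1r2r3 = -1


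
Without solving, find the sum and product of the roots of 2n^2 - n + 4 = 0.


For an^2+bn+c=0: sum = -b/a, product = c/a.
a=2, b=-1, c=4
Sum = -(-1)/2 = 1/2
Product = (4)/2 = 2


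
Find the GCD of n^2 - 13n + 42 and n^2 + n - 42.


Factor each:
  n^2 - 13n + 42 = (n - 6)(n - 7)
  n^2 + n - 42 = (n - 6)(n + 7)
Common monic factor: n - 6


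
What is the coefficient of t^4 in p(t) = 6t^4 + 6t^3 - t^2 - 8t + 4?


Read off the coefficient of t^4: 6


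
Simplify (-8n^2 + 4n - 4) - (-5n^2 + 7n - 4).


Distribute the minus sign:
  (-8n^2 + 4n - 4)
- (-5n^2 + 7n - 4)
Negate second polynomial: 5n^2 - 7n + 4
Add: -3n^2 - 3n


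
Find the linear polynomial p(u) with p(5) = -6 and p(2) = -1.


p(u) = mu + b. Using p(5)=-6, p(2)=-1:
m = (-6 + 1)/(5 - 2) = -5/3 = -5/3
b = -6 - m*(5) = -6 + 25/3 = 7/3
p(u) = -(5/3)u + (7/3)


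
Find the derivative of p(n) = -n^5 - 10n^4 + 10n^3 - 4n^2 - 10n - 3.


Apply the power rule term by term:
  d/dn(-n^5) = -5n^4
  d/dn(-10n^4) = -40n^3
  d/dn(10n^3) = 30n^2
  d/dn(-4n^2) = -8n
  d/dn(-10n) = -10
  d/dn(-3) = 0
p'(n) = -5n^4 - 40n^3 + 30n^2 - 8n - 10


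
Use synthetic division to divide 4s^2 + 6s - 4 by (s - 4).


Synthetic division with c = 4. Coefficients: 4, 6, -4
Bring down 4.
  4 * 4 = 16; 16 + 6 = 22
  22 * 4 = 88; 88 - 4 = 84
Quotient: 4s + 22, Remainder: 84


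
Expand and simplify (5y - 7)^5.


Expand (5y - 7)^5 by repeated multiplication:
  (5y - 7)^2 = 25y^2 - 70y + 49
  (5y - 7)^3 = 125y^3 - 525y^2 + 735y - 343
  (5y - 7)^4 = 625y^4 - 3500y^3 + 7350y^2 - 6860y + 2401
= 3125y^5 - 21875y^4 + 61250y^3 - 85750y^2 + 60025y - 16807


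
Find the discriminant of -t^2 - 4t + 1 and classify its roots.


D = b^2 - 4ac = (-4)^2 - 4(-1)(1) = 16 + 4 = 20
Since D > 0: two distinct irrational roots


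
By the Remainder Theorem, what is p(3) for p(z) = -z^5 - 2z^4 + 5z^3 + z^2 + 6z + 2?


By the Remainder Theorem, the remainder equals p(3):
  -1*(3)^5 = -243
  -2*(3)^4 = -162
  5*(3)^3 = 135
  1*(3)^2 = 9
  6*(3)^1 = 18
  constant: 2
Sum: -243 - 162 + 135 + 9 + 18 + 2 = -241


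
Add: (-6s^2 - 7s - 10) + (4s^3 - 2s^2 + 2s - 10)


Align terms by degree and add:
  -6s^2 - 7s - 10
+ 4s^3 - 2s^2 + 2s - 10
= 4s^3 - 8s^2 - 5s - 20


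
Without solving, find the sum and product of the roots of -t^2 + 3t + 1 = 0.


For at^2+bt+c=0: sum = -b/a, product = c/a.
a=-1, b=3, c=1
Sum = -(3)/-1 = 3
Product = (1)/-1 = -1


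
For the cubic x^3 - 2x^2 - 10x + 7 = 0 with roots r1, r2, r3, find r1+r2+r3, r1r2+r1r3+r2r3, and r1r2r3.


Monic cubic x^3+bx^2+cx+d=0: sum=-b, pairwise sum=c, product=-d.
b=-2, c=-10, d=7
r1+r2+r3 = 2
r1r2+r1r3+r2r3 = -10
r1r2r3 = -7


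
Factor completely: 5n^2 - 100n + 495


Roots satisfy r1 + r2 = -b/a = 20 and r1*r2 = c/a = 99.
So r1 = 11, r2 = 9.
5n^2 - 100n + 495 = 5(n - r1)(n - r2) = 5(n - 11)(n - 9)


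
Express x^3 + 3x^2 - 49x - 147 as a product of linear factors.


Try integer roots (divisors of -147). x=7: p(7)=0.
Divide out (x - 7): quotient is x^2 + 10x + 21.
Factor the quadratic: (x + 7)(x + 3)
Result: (x - 7)(x + 7)(x + 3)


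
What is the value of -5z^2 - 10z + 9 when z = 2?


Using direct substitution:
  -5 * (2)^2 = -20
  -10 * (2)^1 = -20
  constant: 9
Sum = -20 - 20 + 9 = -31


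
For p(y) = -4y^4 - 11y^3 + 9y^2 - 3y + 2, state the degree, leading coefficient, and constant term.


Highest power of y is 4, with coefficient -4. Constant term is 2.
Degree = 4, leading coefficient = -4, constant term = 2


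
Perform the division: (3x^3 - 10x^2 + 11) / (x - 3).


(3x^3 - 10x^2 + 11) / (x - 3)
Step 1: 3x^2 * (x - 3) = 3x^3 - 9x^2; subtract.
Step 2: -x * (x - 3) = -x^2 + 3x; subtract.
Step 3: -3 * (x - 3) = -3x + 9; subtract.
Quotient: 3x^2 - x - 3, Remainder: 2


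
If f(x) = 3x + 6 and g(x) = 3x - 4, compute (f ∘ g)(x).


Substitute g(x) into f:
f(g(x)) = 3*(3x - 4) + 6
Expand and combine: 9x - 6


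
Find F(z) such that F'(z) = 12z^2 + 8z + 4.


Reverse power rule on each term:
  ∫ 12z^2 dz = 4z^3
  ∫ 8z dz = 4z^2
  ∫ 4 dz = 4z
F(z) = 4z^3 + 4z^2 + 4z + C


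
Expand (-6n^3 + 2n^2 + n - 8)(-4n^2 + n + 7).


Distribute each term of the first polynomial:
  (-6n^3)(-4n^2 + n + 7) = 24n^5 - 6n^4 - 42n^3
  (2n^2)(-4n^2 + n + 7) = -8n^4 + 2n^3 + 14n^2
  (n)(-4n^2 + n + 7) = -4n^3 + n^2 + 7n
  (-8)(-4n^2 + n + 7) = 32n^2 - 8n - 56
Sum: 24n^5 - 14n^4 - 44n^3 + 47n^2 - n - 56


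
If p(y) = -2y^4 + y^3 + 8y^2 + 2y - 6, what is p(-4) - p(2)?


p(-4) = -462
p(2) = 6
p(-4) - p(2) = -462 - 6 = -468


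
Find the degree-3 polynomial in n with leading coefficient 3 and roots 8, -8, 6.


p(n) = 3(n - 8)(n + 8)(n - 6)
Expand: 3n^3 - 18n^2 - 192n + 1152


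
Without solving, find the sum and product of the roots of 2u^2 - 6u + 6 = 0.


For au^2+bu+c=0: sum = -b/a, product = c/a.
a=2, b=-6, c=6
Sum = -(-6)/2 = 3
Product = (6)/2 = 3


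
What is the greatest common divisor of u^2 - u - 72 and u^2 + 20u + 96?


Factor each:
  u^2 - u - 72 = (u + 8)(u - 9)
  u^2 + 20u + 96 = (u + 8)(u + 12)
Common monic factor: u + 8


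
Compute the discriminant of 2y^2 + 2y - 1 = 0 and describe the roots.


D = b^2 - 4ac = (2)^2 - 4(2)(-1) = 4 + 8 = 12
Since D > 0: two distinct irrational roots


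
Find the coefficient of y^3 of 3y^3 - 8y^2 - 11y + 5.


Read off the coefficient of y^3: 3


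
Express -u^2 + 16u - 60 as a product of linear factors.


Roots satisfy r1 + r2 = -b/a = 16 and r1*r2 = c/a = 60.
So r1 = 10, r2 = 6.
-u^2 + 16u - 60 = -(u - r1)(u - r2) = -(u - 10)(u - 6)


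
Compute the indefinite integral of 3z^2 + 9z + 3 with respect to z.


Reverse power rule on each term:
  ∫ 3z^2 dz = z^3
  ∫ 9z dz = (9/2)z^2
  ∫ 3 dz = 3z
F(z) = z^3 + (9/2)z^2 + 3z + C


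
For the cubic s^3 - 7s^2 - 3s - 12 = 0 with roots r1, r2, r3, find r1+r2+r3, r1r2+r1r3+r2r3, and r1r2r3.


Monic cubic s^3+bs^2+cs+d=0: sum=-b, pairwise sum=c, product=-d.
b=-7, c=-3, d=-12
r1+r2+r3 = 7
r1r2+r1r3+r2r3 = -3
r1r2r3 = 12


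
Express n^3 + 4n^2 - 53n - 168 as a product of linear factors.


Try integer roots (divisors of -168). n=-8: p(-8)=0.
Divide out (n + 8): quotient is n^2 - 4n - 21.
Factor the quadratic: (n - 7)(n + 3)
Result: (n + 8)(n - 7)(n + 3)


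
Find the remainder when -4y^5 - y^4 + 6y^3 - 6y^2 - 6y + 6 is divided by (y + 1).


By the Remainder Theorem, the remainder equals p(-1):
  -4*(-1)^5 = 4
  -1*(-1)^4 = -1
  6*(-1)^3 = -6
  -6*(-1)^2 = -6
  -6*(-1)^1 = 6
  constant: 6
Sum: 4 - 1 - 6 - 6 + 6 + 6 = 3


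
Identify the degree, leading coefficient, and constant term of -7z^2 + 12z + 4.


Highest power of z is 2, with coefficient -7. Constant term is 4.
Degree = 2, leading coefficient = -7, constant term = 4


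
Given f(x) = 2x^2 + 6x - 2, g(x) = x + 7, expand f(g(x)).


Substitute g(x) into f:
f(g(x)) = 2*(x + 7)^2 + 6*(x + 7) + (-2)
(x + 7)^2 = x^2 + 14x + 49
Expand and combine: 2x^2 + 34x + 138


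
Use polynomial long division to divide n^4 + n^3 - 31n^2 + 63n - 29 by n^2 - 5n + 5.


(n^4 + n^3 - 31n^2 + 63n - 29) / (n^2 - 5n + 5)
Step 1: n^2 * (n^2 - 5n + 5) = n^4 - 5n^3 + 5n^2; subtract.
Step 2: 6n * (n^2 - 5n + 5) = 6n^3 - 30n^2 + 30n; subtract.
Step 3: -6 * (n^2 - 5n + 5) = -6n^2 + 30n - 30; subtract.
Quotient: n^2 + 6n - 6, Remainder: 3n + 1


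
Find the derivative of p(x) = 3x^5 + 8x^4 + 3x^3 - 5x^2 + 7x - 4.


Apply the power rule term by term:
  d/dx(3x^5) = 15x^4
  d/dx(8x^4) = 32x^3
  d/dx(3x^3) = 9x^2
  d/dx(-5x^2) = -10x
  d/dx(7x) = 7
  d/dx(-4) = 0
p'(x) = 15x^4 + 32x^3 + 9x^2 - 10x + 7


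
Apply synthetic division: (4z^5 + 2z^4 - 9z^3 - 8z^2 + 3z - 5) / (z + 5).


Synthetic division with c = -5. Coefficients: 4, 2, -9, -8, 3, -5
Bring down 4.
  4 * -5 = -20; -20 + 2 = -18
  -18 * -5 = 90; 90 - 9 = 81
  81 * -5 = -405; -405 - 8 = -413
  -413 * -5 = 2065; 2065 + 3 = 2068
  2068 * -5 = -10340; -10340 - 5 = -10345
Quotient: 4z^4 - 18z^3 + 81z^2 - 413z + 2068, Remainder: -10345


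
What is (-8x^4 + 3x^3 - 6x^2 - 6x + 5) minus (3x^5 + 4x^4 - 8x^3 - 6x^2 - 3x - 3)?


Distribute the minus sign:
  (-8x^4 + 3x^3 - 6x^2 - 6x + 5)
- (3x^5 + 4x^4 - 8x^3 - 6x^2 - 3x - 3)
Negate second polynomial: -3x^5 - 4x^4 + 8x^3 + 6x^2 + 3x + 3
Add: -3x^5 - 12x^4 + 11x^3 - 3x + 8


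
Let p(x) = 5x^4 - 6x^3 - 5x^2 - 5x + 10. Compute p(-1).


Using direct substitution:
  5 * (-1)^4 = 5
  -6 * (-1)^3 = 6
  -5 * (-1)^2 = -5
  -5 * (-1)^1 = 5
  constant: 10
Sum = 5 + 6 - 5 + 5 + 10 = 21


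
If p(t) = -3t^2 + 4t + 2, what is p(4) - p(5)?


p(4) = -30
p(5) = -53
p(4) - p(5) = -30 + 53 = 23


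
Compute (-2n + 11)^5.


Expand (-2n + 11)^5 by repeated multiplication:
  (-2n + 11)^2 = 4n^2 - 44n + 121
  (-2n + 11)^3 = -8n^3 + 132n^2 - 726n + 1331
  (-2n + 11)^4 = 16n^4 - 352n^3 + 2904n^2 - 10648n + 14641
= -32n^5 + 880n^4 - 9680n^3 + 53240n^2 - 146410n + 161051


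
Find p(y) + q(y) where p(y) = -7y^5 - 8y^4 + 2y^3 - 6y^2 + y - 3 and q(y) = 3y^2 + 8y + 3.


Align terms by degree and add:
  -7y^5 - 8y^4 + 2y^3 - 6y^2 + y - 3
+ 3y^2 + 8y + 3
= -7y^5 - 8y^4 + 2y^3 - 3y^2 + 9y


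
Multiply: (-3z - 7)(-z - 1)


Distribute each term of the first polynomial:
  (-3z)(-z - 1) = 3z^2 + 3z
  (-7)(-z - 1) = 7z + 7
Sum: 3z^2 + 10z + 7


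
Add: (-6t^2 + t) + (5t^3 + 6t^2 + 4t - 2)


Align terms by degree and add:
  -6t^2 + t
+ 5t^3 + 6t^2 + 4t - 2
= 5t^3 + 5t - 2


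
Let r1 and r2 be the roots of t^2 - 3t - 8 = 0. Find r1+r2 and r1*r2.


For at^2+bt+c=0: sum = -b/a, product = c/a.
a=1, b=-3, c=-8
Sum = -(-3)/1 = 3
Product = (-8)/1 = -8


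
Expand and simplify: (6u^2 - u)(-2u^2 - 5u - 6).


Distribute each term of the first polynomial:
  (6u^2)(-2u^2 - 5u - 6) = -12u^4 - 30u^3 - 36u^2
  (-u)(-2u^2 - 5u - 6) = 2u^3 + 5u^2 + 6u
Sum: -12u^4 - 28u^3 - 31u^2 + 6u


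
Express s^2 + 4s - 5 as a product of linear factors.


Roots satisfy r1 + r2 = -b/a = -4 and r1*r2 = c/a = -5.
So r1 = -5, r2 = 1.
s^2 + 4s - 5 = (s - r1)(s - r2) = (s + 5)(s - 1)


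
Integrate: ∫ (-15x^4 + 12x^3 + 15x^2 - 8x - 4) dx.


Reverse power rule on each term:
  ∫ -15x^4 dx = -3x^5
  ∫ 12x^3 dx = 3x^4
  ∫ 15x^2 dx = 5x^3
  ∫ -8x dx = -4x^2
  ∫ -4 dx = -4x
F(x) = -3x^5 + 3x^4 + 5x^3 - 4x^2 - 4x + C


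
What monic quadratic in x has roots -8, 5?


p(x) = (x + 8)(x - 5)
Expand: x^2 + 3x - 40


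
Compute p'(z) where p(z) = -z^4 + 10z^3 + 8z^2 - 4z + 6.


Apply the power rule term by term:
  d/dz(-z^4) = -4z^3
  d/dz(10z^3) = 30z^2
  d/dz(8z^2) = 16z
  d/dz(-4z) = -4
  d/dz(6) = 0
p'(z) = -4z^3 + 30z^2 + 16z - 4


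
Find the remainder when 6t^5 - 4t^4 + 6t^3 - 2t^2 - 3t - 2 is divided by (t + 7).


By the Remainder Theorem, the remainder equals p(-7):
  6*(-7)^5 = -100842
  -4*(-7)^4 = -9604
  6*(-7)^3 = -2058
  -2*(-7)^2 = -98
  -3*(-7)^1 = 21
  constant: -2
Sum: -100842 - 9604 - 2058 - 98 + 21 - 2 = -112583


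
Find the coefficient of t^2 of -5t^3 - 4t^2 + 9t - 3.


Read off the coefficient of t^2: -4


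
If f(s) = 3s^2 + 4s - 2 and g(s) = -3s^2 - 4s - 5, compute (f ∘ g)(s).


Substitute g(s) into f:
f(g(s)) = 3*(-3s^2 - 4s - 5)^2 + 4*(-3s^2 - 4s - 5) + (-2)
(-3s^2 - 4s - 5)^2 = 9s^4 + 24s^3 + 46s^2 + 40s + 25
Expand and combine: 27s^4 + 72s^3 + 126s^2 + 104s + 53


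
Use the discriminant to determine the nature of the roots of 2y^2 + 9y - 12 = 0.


D = b^2 - 4ac = (9)^2 - 4(2)(-12) = 81 + 96 = 177
Since D > 0: two distinct irrational roots


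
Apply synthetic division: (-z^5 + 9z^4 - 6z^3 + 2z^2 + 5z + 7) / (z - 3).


Synthetic division with c = 3. Coefficients: -1, 9, -6, 2, 5, 7
Bring down -1.
  -1 * 3 = -3; -3 + 9 = 6
  6 * 3 = 18; 18 - 6 = 12
  12 * 3 = 36; 36 + 2 = 38
  38 * 3 = 114; 114 + 5 = 119
  119 * 3 = 357; 357 + 7 = 364
Quotient: -z^4 + 6z^3 + 12z^2 + 38z + 119, Remainder: 364


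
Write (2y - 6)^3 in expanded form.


Expand (2y - 6)^3 by repeated multiplication:
  (2y - 6)^2 = 4y^2 - 24y + 36
= 8y^3 - 72y^2 + 216y - 216


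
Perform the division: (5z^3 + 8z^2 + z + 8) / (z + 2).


(5z^3 + 8z^2 + z + 8) / (z + 2)
Step 1: 5z^2 * (z + 2) = 5z^3 + 10z^2; subtract.
Step 2: -2z * (z + 2) = -2z^2 - 4z; subtract.
Step 3: 5 * (z + 2) = 5z + 10; subtract.
Quotient: 5z^2 - 2z + 5, Remainder: -2


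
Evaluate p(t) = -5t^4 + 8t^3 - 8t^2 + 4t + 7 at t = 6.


Using direct substitution:
  -5 * (6)^4 = -6480
  8 * (6)^3 = 1728
  -8 * (6)^2 = -288
  4 * (6)^1 = 24
  constant: 7
Sum = -6480 + 1728 - 288 + 24 + 7 = -5009


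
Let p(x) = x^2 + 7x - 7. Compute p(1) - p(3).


p(1) = 1
p(3) = 23
p(1) - p(3) = 1 - 23 = -22


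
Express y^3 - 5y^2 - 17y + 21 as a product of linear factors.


Try integer roots (divisors of 21). y=-3: p(-3)=0.
Divide out (y + 3): quotient is y^2 - 8y + 7.
Factor the quadratic: (y - 7)(y - 1)
Result: (y + 3)(y - 7)(y - 1)


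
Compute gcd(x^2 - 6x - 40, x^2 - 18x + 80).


Factor each:
  x^2 - 6x - 40 = (x - 10)(x + 4)
  x^2 - 18x + 80 = (x - 10)(x - 8)
Common monic factor: x - 10


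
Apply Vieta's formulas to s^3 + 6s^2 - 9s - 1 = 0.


Monic cubic s^3+bs^2+cs+d=0: sum=-b, pairwise sum=c, product=-d.
b=6, c=-9, d=-1
r1+r2+r3 = -6
r1r2+r1r3+r2r3 = -9
r1r2r3 = 1


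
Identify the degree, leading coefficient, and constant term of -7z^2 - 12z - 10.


Highest power of z is 2, with coefficient -7. Constant term is -10.
Degree = 2, leading coefficient = -7, constant term = -10


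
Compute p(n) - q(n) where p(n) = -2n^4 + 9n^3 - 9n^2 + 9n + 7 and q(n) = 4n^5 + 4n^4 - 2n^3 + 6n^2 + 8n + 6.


Distribute the minus sign:
  (-2n^4 + 9n^3 - 9n^2 + 9n + 7)
- (4n^5 + 4n^4 - 2n^3 + 6n^2 + 8n + 6)
Negate second polynomial: -4n^5 - 4n^4 + 2n^3 - 6n^2 - 8n - 6
Add: -4n^5 - 6n^4 + 11n^3 - 15n^2 + n + 1


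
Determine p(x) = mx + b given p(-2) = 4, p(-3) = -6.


p(x) = mx + b. Using p(-2)=4, p(-3)=-6:
m = (4 + 6)/(-2 + 3) = 10/1 = 10
b = 4 - m*(-2) = 4 + 20 = 24
p(x) = 10x + 24


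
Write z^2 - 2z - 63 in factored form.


Roots satisfy r1 + r2 = -b/a = 2 and r1*r2 = c/a = -63.
So r1 = -7, r2 = 9.
z^2 - 2z - 63 = (z - r1)(z - r2) = (z + 7)(z - 9)


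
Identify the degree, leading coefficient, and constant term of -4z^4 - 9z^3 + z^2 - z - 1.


Highest power of z is 4, with coefficient -4. Constant term is -1.
Degree = 4, leading coefficient = -4, constant term = -1


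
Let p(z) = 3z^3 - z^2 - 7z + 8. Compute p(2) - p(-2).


p(2) = 14
p(-2) = -6
p(2) - p(-2) = 14 + 6 = 20


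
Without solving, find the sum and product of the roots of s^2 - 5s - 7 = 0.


For as^2+bs+c=0: sum = -b/a, product = c/a.
a=1, b=-5, c=-7
Sum = -(-5)/1 = 5
Product = (-7)/1 = -7


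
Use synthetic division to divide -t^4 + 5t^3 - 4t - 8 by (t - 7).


Synthetic division with c = 7. Coefficients: -1, 5, 0, -4, -8
Bring down -1.
  -1 * 7 = -7; -7 + 5 = -2
  -2 * 7 = -14; -14 + 0 = -14
  -14 * 7 = -98; -98 - 4 = -102
  -102 * 7 = -714; -714 - 8 = -722
Quotient: -t^3 - 2t^2 - 14t - 102, Remainder: -722


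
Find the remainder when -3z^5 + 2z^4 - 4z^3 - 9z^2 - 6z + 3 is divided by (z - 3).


By the Remainder Theorem, the remainder equals p(3):
  -3*(3)^5 = -729
  2*(3)^4 = 162
  -4*(3)^3 = -108
  -9*(3)^2 = -81
  -6*(3)^1 = -18
  constant: 3
Sum: -729 + 162 - 108 - 81 - 18 + 3 = -771


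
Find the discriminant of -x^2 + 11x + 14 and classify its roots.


D = b^2 - 4ac = (11)^2 - 4(-1)(14) = 121 + 56 = 177
Since D > 0: two distinct irrational roots


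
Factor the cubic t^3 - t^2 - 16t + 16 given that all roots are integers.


Try integer roots (divisors of 16). t=1: p(1)=0.
Divide out (t - 1): quotient is t^2 - 16.
Factor the quadratic: (t - 4)(t + 4)
Result: (t - 1)(t - 4)(t + 4)


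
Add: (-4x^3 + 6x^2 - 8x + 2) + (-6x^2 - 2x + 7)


Align terms by degree and add:
  -4x^3 + 6x^2 - 8x + 2
  -6x^2 - 2x + 7
= -4x^3 - 10x + 9


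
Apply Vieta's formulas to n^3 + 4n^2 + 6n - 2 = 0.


Monic cubic n^3+bn^2+cn+d=0: sum=-b, pairwise sum=c, product=-d.
b=4, c=6, d=-2
r1+r2+r3 = -4
r1r2+r1r3+r2r3 = 6
r1r2r3 = 2


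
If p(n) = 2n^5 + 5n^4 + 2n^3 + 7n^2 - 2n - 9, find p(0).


Using direct substitution:
  2 * (0)^5 = 0
  5 * (0)^4 = 0
  2 * (0)^3 = 0
  7 * (0)^2 = 0
  -2 * (0)^1 = 0
  constant: -9
Sum = 0 + 0 + 0 + 0 + 0 - 9 = -9


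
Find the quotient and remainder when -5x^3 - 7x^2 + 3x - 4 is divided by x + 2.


(-5x^3 - 7x^2 + 3x - 4) / (x + 2)
Step 1: -5x^2 * (x + 2) = -5x^3 - 10x^2; subtract.
Step 2: 3x * (x + 2) = 3x^2 + 6x; subtract.
Step 3: -3 * (x + 2) = -3x - 6; subtract.
Quotient: -5x^2 + 3x - 3, Remainder: 2


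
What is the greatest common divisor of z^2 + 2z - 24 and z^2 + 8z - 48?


Factor each:
  z^2 + 2z - 24 = (z - 4)(z + 6)
  z^2 + 8z - 48 = (z - 4)(z + 12)
Common monic factor: z - 4


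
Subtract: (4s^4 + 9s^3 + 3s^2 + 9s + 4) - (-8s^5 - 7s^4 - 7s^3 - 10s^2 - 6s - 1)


Distribute the minus sign:
  (4s^4 + 9s^3 + 3s^2 + 9s + 4)
- (-8s^5 - 7s^4 - 7s^3 - 10s^2 - 6s - 1)
Negate second polynomial: 8s^5 + 7s^4 + 7s^3 + 10s^2 + 6s + 1
Add: 8s^5 + 11s^4 + 16s^3 + 13s^2 + 15s + 5


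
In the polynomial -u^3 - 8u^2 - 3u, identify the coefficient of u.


Read off the coefficient of u: -3


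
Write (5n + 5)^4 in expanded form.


Expand (5n + 5)^4 by repeated multiplication:
  (5n + 5)^2 = 25n^2 + 50n + 25
  (5n + 5)^3 = 125n^3 + 375n^2 + 375n + 125
= 625n^4 + 2500n^3 + 3750n^2 + 2500n + 625


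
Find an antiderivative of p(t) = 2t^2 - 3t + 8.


Reverse power rule on each term:
  ∫ 2t^2 dt = (2/3)t^3
  ∫ -3t dt = -(3/2)t^2
  ∫ 8 dt = 8t
F(t) = (2/3)t^3 - (3/2)t^2 + 8t + C


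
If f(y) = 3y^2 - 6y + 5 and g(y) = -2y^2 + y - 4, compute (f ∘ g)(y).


Substitute g(y) into f:
f(g(y)) = 3*(-2y^2 + y - 4)^2 + (-6)*(-2y^2 + y - 4) + 5
(-2y^2 + y - 4)^2 = 4y^4 - 4y^3 + 17y^2 - 8y + 16
Expand and combine: 12y^4 - 12y^3 + 63y^2 - 30y + 77


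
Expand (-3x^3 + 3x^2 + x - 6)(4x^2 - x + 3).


Distribute each term of the first polynomial:
  (-3x^3)(4x^2 - x + 3) = -12x^5 + 3x^4 - 9x^3
  (3x^2)(4x^2 - x + 3) = 12x^4 - 3x^3 + 9x^2
  (x)(4x^2 - x + 3) = 4x^3 - x^2 + 3x
  (-6)(4x^2 - x + 3) = -24x^2 + 6x - 18
Sum: -12x^5 + 15x^4 - 8x^3 - 16x^2 + 9x - 18


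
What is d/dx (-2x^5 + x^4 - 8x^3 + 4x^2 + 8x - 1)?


Apply the power rule term by term:
  d/dx(-2x^5) = -10x^4
  d/dx(x^4) = 4x^3
  d/dx(-8x^3) = -24x^2
  d/dx(4x^2) = 8x
  d/dx(8x) = 8
  d/dx(-1) = 0
p'(x) = -10x^4 + 4x^3 - 24x^2 + 8x + 8


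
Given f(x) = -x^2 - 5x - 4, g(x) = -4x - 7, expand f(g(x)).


Substitute g(x) into f:
f(g(x)) = -1*(-4x - 7)^2 + (-5)*(-4x - 7) + (-4)
(-4x - 7)^2 = 16x^2 + 56x + 49
Expand and combine: -16x^2 - 36x - 18


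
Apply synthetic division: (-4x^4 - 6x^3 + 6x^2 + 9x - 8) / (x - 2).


Synthetic division with c = 2. Coefficients: -4, -6, 6, 9, -8
Bring down -4.
  -4 * 2 = -8; -8 - 6 = -14
  -14 * 2 = -28; -28 + 6 = -22
  -22 * 2 = -44; -44 + 9 = -35
  -35 * 2 = -70; -70 - 8 = -78
Quotient: -4x^3 - 14x^2 - 22x - 35, Remainder: -78


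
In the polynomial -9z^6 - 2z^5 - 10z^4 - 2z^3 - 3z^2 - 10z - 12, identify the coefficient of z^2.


Read off the coefficient of z^2: -3


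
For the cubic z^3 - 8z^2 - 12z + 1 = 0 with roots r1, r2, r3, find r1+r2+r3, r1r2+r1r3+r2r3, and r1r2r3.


Monic cubic z^3+bz^2+cz+d=0: sum=-b, pairwise sum=c, product=-d.
b=-8, c=-12, d=1
r1+r2+r3 = 8
r1r2+r1r3+r2r3 = -12
r1r2r3 = -1


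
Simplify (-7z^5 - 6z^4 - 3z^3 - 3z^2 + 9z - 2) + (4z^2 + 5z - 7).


Align terms by degree and add:
  -7z^5 - 6z^4 - 3z^3 - 3z^2 + 9z - 2
+ 4z^2 + 5z - 7
= -7z^5 - 6z^4 - 3z^3 + z^2 + 14z - 9


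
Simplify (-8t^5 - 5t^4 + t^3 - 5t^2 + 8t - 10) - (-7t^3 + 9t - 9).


Distribute the minus sign:
  (-8t^5 - 5t^4 + t^3 - 5t^2 + 8t - 10)
- (-7t^3 + 9t - 9)
Negate second polynomial: 7t^3 - 9t + 9
Add: -8t^5 - 5t^4 + 8t^3 - 5t^2 - t - 1


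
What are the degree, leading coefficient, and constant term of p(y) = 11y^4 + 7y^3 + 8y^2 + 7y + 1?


Highest power of y is 4, with coefficient 11. Constant term is 1.
Degree = 4, leading coefficient = 11, constant term = 1


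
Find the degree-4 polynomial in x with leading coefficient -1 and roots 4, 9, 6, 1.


p(x) = -(x - 4)(x - 9)(x - 6)(x - 1)
Expand: -x^4 + 20x^3 - 133x^2 + 330x - 216


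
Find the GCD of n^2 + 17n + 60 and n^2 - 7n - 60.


Factor each:
  n^2 + 17n + 60 = (n + 5)(n + 12)
  n^2 - 7n - 60 = (n + 5)(n - 12)
Common monic factor: n + 5


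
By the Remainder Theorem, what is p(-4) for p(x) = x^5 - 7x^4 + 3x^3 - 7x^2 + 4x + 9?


By the Remainder Theorem, the remainder equals p(-4):
  1*(-4)^5 = -1024
  -7*(-4)^4 = -1792
  3*(-4)^3 = -192
  -7*(-4)^2 = -112
  4*(-4)^1 = -16
  constant: 9
Sum: -1024 - 1792 - 192 - 112 - 16 + 9 = -3127


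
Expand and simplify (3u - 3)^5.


Expand (3u - 3)^5 by repeated multiplication:
  (3u - 3)^2 = 9u^2 - 18u + 9
  (3u - 3)^3 = 27u^3 - 81u^2 + 81u - 27
  (3u - 3)^4 = 81u^4 - 324u^3 + 486u^2 - 324u + 81
= 243u^5 - 1215u^4 + 2430u^3 - 2430u^2 + 1215u - 243


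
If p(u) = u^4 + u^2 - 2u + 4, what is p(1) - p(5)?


p(1) = 4
p(5) = 644
p(1) - p(5) = 4 - 644 = -640


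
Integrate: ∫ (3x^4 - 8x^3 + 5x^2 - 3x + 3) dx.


Reverse power rule on each term:
  ∫ 3x^4 dx = (3/5)x^5
  ∫ -8x^3 dx = -2x^4
  ∫ 5x^2 dx = (5/3)x^3
  ∫ -3x dx = -(3/2)x^2
  ∫ 3 dx = 3x
F(x) = (3/5)x^5 - 2x^4 + (5/3)x^3 - (3/2)x^2 + 3x + C


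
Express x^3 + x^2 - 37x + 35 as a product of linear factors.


Try integer roots (divisors of 35). x=1: p(1)=0.
Divide out (x - 1): quotient is x^2 + 2x - 35.
Factor the quadratic: (x + 7)(x - 5)
Result: (x - 1)(x + 7)(x - 5)


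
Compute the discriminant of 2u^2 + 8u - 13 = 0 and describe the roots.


D = b^2 - 4ac = (8)^2 - 4(2)(-13) = 64 + 104 = 168
Since D > 0: two distinct irrational roots


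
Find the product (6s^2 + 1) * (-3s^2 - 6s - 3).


Distribute each term of the first polynomial:
  (6s^2)(-3s^2 - 6s - 3) = -18s^4 - 36s^3 - 18s^2
  (1)(-3s^2 - 6s - 3) = -3s^2 - 6s - 3
Sum: -18s^4 - 36s^3 - 21s^2 - 6s - 3
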